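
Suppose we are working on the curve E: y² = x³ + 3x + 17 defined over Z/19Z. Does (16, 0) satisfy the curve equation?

yes

y² = 0² ≡ 0; x³ + 3x + 17 = 4161 ≡ 0 (mod 19). 0 = 0.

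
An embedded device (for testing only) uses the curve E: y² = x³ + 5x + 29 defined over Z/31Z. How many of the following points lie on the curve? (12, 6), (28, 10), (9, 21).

(12, 6): 6² ≡ 5, rhs ≡ 19 → off.
(28, 10): 10² ≡ 7, rhs ≡ 18 → off.
(9, 21): 21² ≡ 7, rhs ≡ 28 → off.

0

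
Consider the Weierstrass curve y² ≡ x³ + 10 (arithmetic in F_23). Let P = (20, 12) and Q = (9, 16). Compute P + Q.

(12, 6)

(20, 12) + (9, 16). λ = (16 - 12)/(9 - 20) ≡ 4/12 mod 23. 12⁻¹ ≡ 2 (mod 23), so λ ≡ 8.
  x = λ² - 20 - 9 = 64 - 29 ≡ 12; y = λ·(20 - 12) - 12 ≡ 6. → (12, 6)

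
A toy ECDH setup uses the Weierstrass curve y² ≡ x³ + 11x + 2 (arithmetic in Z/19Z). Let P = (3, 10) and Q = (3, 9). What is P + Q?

The two points share x = 3 and their y-coordinates satisfy 10 + 9 ≡ 0 (mod 19), so they are inverses. Their sum is 𝒪.

O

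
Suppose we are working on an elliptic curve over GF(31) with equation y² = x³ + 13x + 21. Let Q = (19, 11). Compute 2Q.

tangent at (19, 11): λ = (3·19² + 13)/(2·11) ≡ 11/22. 22⁻¹ ≡ 24 (mod 31), so λ ≡ 11·24 ≡ 16.
  x = λ² - 19 - 19 = 256 - 38 ≡ 1; y = λ·(19 - 1) - 11 ≡ 29. → (1, 29)

(1, 29)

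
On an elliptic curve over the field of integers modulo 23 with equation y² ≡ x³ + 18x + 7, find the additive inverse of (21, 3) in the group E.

-(21, 3) = (21, -3 mod 23) = (21, 20).

(21, 20)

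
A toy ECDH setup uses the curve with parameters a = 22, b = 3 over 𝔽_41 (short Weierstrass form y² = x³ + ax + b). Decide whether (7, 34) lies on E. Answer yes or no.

yes

y² = 34² ≡ 8; x³ + 22x + 3 = 500 ≡ 8 (mod 41). 8 = 8.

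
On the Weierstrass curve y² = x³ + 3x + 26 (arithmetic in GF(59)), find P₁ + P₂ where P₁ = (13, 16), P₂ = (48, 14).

(23, 52)

(13, 16) + (48, 14). λ = (14 - 16)/(48 - 13) ≡ 57/35 mod 59. 35⁻¹ ≡ 27 (mod 59), so λ ≡ 5.
  x = λ² - 13 - 48 = 25 - 61 ≡ 23; y = λ·(13 - 23) - 16 ≡ 52. → (23, 52)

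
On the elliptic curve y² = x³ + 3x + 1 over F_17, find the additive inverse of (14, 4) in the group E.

(14, 13)

-(14, 4) = (14, -4 mod 17) = (14, 13).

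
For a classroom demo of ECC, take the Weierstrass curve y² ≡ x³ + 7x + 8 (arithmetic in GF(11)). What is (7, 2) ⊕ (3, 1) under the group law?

(10, 0)

(7, 2) + (3, 1). λ = (1 - 2)/(3 - 7) ≡ 10/7 mod 11. 7⁻¹ ≡ 8 (mod 11), so λ ≡ 3.
  x = λ² - 7 - 3 = 9 - 10 ≡ 10; y = λ·(7 - 10) - 2 ≡ 0. → (10, 0)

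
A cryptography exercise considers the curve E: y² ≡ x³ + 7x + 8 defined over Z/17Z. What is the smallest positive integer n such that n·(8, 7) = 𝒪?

2P: tangent at (8, 7): λ = (3·8² + 7)/(2·7) ≡ 12/14. 14⁻¹ ≡ 11 (mod 17), so λ ≡ 12·11 ≡ 13.
  x = λ² - 8 - 8 = 169 - 16 ≡ 0; y = λ·(8 - 0) - 7 ≡ 12. → (0, 12)
3P: (0, 12) + (8, 7). λ = (7 - 12)/(8 - 0) ≡ 12/8 mod 17. 8⁻¹ ≡ 15 (mod 17) since 8·15 = 120 ≡ 1, so λ ≡ 10.
  x = λ² - 0 - 8 = 100 - 8 ≡ 7; y = λ·(0 - 7) - 12 ≡ 3. → (7, 3)
4P: (7, 3) + (8, 7). λ = (7 - 3)/(8 - 7) ≡ 4/1 mod 17. 1⁻¹ ≡ 1 (mod 17), so λ ≡ 4.
  x = λ² - 7 - 8 = 16 - 15 ≡ 1; y = λ·(7 - 1) - 3 ≡ 4. → (1, 4)
5P: (1, 4) + (8, 7). λ = (7 - 4)/(8 - 1) ≡ 3/7 mod 17. 7⁻¹ ≡ 5 (mod 17), so λ ≡ 15.
  x = λ² - 1 - 8 = 225 - 9 ≡ 12; y = λ·(1 - 12) - 4 ≡ 1. → (12, 1)
6P: (12, 1) + (8, 7). λ = (7 - 1)/(8 - 12) ≡ 6/13 mod 17. 13⁻¹ ≡ 4 (mod 17) since 13·4 = 52 ≡ 1, so λ ≡ 7.
  x = λ² - 12 - 8 = 49 - 20 ≡ 12; y = λ·(12 - 12) - 1 ≡ 16. → (12, 16)
7P: (12, 16) + (8, 7). λ = (7 - 16)/(8 - 12) ≡ 8/13 mod 17. 13⁻¹ ≡ 4 (mod 17), so λ ≡ 15.
  x = λ² - 12 - 8 = 225 - 20 ≡ 1; y = λ·(12 - 1) - 16 ≡ 13. → (1, 13)
8P: (1, 13) + (8, 7). λ = (7 - 13)/(8 - 1) ≡ 11/7 mod 17. 7⁻¹ ≡ 5 (mod 17), so λ ≡ 4.
  x = λ² - 1 - 8 = 16 - 9 ≡ 7; y = λ·(1 - 7) - 13 ≡ 14. → (7, 14)
9P: (7, 14) + (8, 7). λ = (7 - 14)/(8 - 7) ≡ 10/1 mod 17. 1⁻¹ ≡ 1 (mod 17) since 1·1 = 1 ≡ 1, so λ ≡ 10.
  x = λ² - 7 - 8 = 100 - 15 ≡ 0; y = λ·(7 - 0) - 14 ≡ 5. → (0, 5)
10P: (0, 5) + (8, 7). λ = (7 - 5)/(8 - 0) ≡ 2/8 mod 17. 8⁻¹ ≡ 15 (mod 17), so λ ≡ 13.
  x = λ² - 0 - 8 = 169 - 8 ≡ 8; y = λ·(0 - 8) - 5 ≡ 10. → (8, 10)
11P: (8, 10) + (8, 7): same x and y₁ ≡ -y₂, so the sum is 𝒪.
11P = 𝒪, so the order is 11.

11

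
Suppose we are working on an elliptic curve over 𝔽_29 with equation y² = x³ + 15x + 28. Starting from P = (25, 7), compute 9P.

Repeated addition: build up to 9P.
2P: tangent at (25, 7): λ = (3·25² + 15)/(2·7) ≡ 5/14. 14⁻¹ ≡ 27 (mod 29), so λ ≡ 5·27 ≡ 19.
  x = λ² - 25 - 25 = 361 - 50 ≡ 21; y = λ·(25 - 21) - 7 ≡ 11. → (21, 11)
3P: (21, 11) + (25, 7). λ = (7 - 11)/(25 - 21) ≡ 25/4 mod 29. 4⁻¹ ≡ 22 (mod 29), so λ ≡ 28.
  x = λ² - 21 - 25 = 784 - 46 ≡ 13; y = λ·(21 - 13) - 11 ≡ 10. → (13, 10)
4P: (13, 10) + (25, 7). λ = (7 - 10)/(25 - 13) ≡ 26/12 mod 29. 12⁻¹ ≡ 17 (mod 29) since 12·17 = 204 ≡ 1, so λ ≡ 7.
  x = λ² - 13 - 25 = 49 - 38 ≡ 11; y = λ·(13 - 11) - 10 ≡ 4. → (11, 4)
5P: (11, 4) + (25, 7). λ = (7 - 4)/(25 - 11) ≡ 3/14 mod 29. 14⁻¹ ≡ 27 (mod 29), so λ ≡ 23.
  x = λ² - 11 - 25 = 529 - 36 ≡ 0; y = λ·(11 - 0) - 4 ≡ 17. → (0, 17)
6P: (0, 17) + (25, 7). λ = (7 - 17)/(25 - 0) ≡ 19/25 mod 29. 25⁻¹ ≡ 7 (mod 29), so λ ≡ 17.
  x = λ² - 0 - 25 = 289 - 25 ≡ 3; y = λ·(0 - 3) - 17 ≡ 19. → (3, 19)
7P: (3, 19) + (25, 7). λ = (7 - 19)/(25 - 3) ≡ 17/22 mod 29. 22⁻¹ ≡ 4 (mod 29), so λ ≡ 10.
  x = λ² - 3 - 25 = 100 - 28 ≡ 14; y = λ·(3 - 14) - 19 ≡ 16. → (14, 16)
8P: (14, 16) + (25, 7). λ = (7 - 16)/(25 - 14) ≡ 20/11 mod 29. 11⁻¹ ≡ 8 (mod 29) since 11·8 = 88 ≡ 1, so λ ≡ 15.
  x = λ² - 14 - 25 = 225 - 39 ≡ 12; y = λ·(14 - 12) - 16 ≡ 14. → (12, 14)
9P: (12, 14) + (25, 7). λ = (7 - 14)/(25 - 12) ≡ 22/13 mod 29. 13⁻¹ ≡ 9 (mod 29), so λ ≡ 24.
  x = λ² - 12 - 25 = 576 - 37 ≡ 17; y = λ·(12 - 17) - 14 ≡ 11. → (17, 11)

(17, 11)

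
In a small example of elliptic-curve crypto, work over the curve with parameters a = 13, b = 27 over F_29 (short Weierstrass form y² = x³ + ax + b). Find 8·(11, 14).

(11, 15)

Write G = (11, 14).
Repeated addition: build up to 8G.
2G: tangent at (11, 14): λ = (3·11² + 13)/(2·14) ≡ 28/28. 28⁻¹ ≡ 28 (mod 29), so λ ≡ 28·28 ≡ 1.
  x = λ² - 11 - 11 = 1 - 22 ≡ 8; y = λ·(11 - 8) - 14 ≡ 18. → (8, 18)
3G: (8, 18) + (11, 14). λ = (14 - 18)/(11 - 8) ≡ 25/3 mod 29. 3⁻¹ ≡ 10 (mod 29) since 3·10 = 30 ≡ 1, so λ ≡ 18.
  x = λ² - 8 - 11 = 324 - 19 ≡ 15; y = λ·(8 - 15) - 18 ≡ 1. → (15, 1)
4G: (15, 1) + (11, 14). λ = (14 - 1)/(11 - 15) ≡ 13/25 mod 29. 25⁻¹ ≡ 7 (mod 29), so λ ≡ 4.
  x = λ² - 15 - 11 = 16 - 26 ≡ 19; y = λ·(15 - 19) - 1 ≡ 12. → (19, 12)
5G: (19, 12) + (11, 14). λ = (14 - 12)/(11 - 19) ≡ 2/21 mod 29. 21⁻¹ ≡ 18 (mod 29), so λ ≡ 7.
  x = λ² - 19 - 11 = 49 - 30 ≡ 19; y = λ·(19 - 19) - 12 ≡ 17. → (19, 17)
6G: (19, 17) + (11, 14). λ = (14 - 17)/(11 - 19) ≡ 26/21 mod 29. 21⁻¹ ≡ 18 (mod 29), so λ ≡ 4.
  x = λ² - 19 - 11 = 16 - 30 ≡ 15; y = λ·(19 - 15) - 17 ≡ 28. → (15, 28)
7G: (15, 28) + (11, 14). λ = (14 - 28)/(11 - 15) ≡ 15/25 mod 29. 25⁻¹ ≡ 7 (mod 29), so λ ≡ 18.
  x = λ² - 15 - 11 = 324 - 26 ≡ 8; y = λ·(15 - 8) - 28 ≡ 11. → (8, 11)
8G: (8, 11) + (11, 14). λ = (14 - 11)/(11 - 8) ≡ 3/3 mod 29. 3⁻¹ ≡ 10 (mod 29), so λ ≡ 1.
  x = λ² - 8 - 11 = 1 - 19 ≡ 11; y = λ·(8 - 11) - 11 ≡ 15. → (11, 15)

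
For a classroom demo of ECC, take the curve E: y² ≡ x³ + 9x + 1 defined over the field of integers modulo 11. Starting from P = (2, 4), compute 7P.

Repeated addition: build up to 7P.
2P: tangent at (2, 4): λ = (3·2² + 9)/(2·4) ≡ 10/8. 8⁻¹ ≡ 7 (mod 11), so λ ≡ 10·7 ≡ 4.
  x = λ² - 2 - 2 = 16 - 4 ≡ 1; y = λ·(2 - 1) - 4 ≡ 0. → (1, 0)
3P: (1, 0) + (2, 4). λ = (4 - 0)/(2 - 1) ≡ 4/1 mod 11. 1⁻¹ ≡ 1 (mod 11), so λ ≡ 4.
  x = λ² - 1 - 2 = 16 - 3 ≡ 2; y = λ·(1 - 2) - 0 ≡ 7. → (2, 7)
4P: (2, 7) + (2, 4): same x and y₁ ≡ -y₂, so the sum is O.
5P: O + (2, 4) = (2, 4) (identity).
6P: tangent at (2, 4): λ = (3·2² + 9)/(2·4) ≡ 10/8. 8⁻¹ ≡ 7 (mod 11), so λ ≡ 10·7 ≡ 4.
  x = λ² - 2 - 2 = 16 - 4 ≡ 1; y = λ·(2 - 1) - 4 ≡ 0. → (1, 0)
7P: (1, 0) + (2, 4). λ = (4 - 0)/(2 - 1) ≡ 4/1 mod 11. 1⁻¹ ≡ 1 (mod 11), so λ ≡ 4.
  x = λ² - 1 - 2 = 16 - 3 ≡ 2; y = λ·(1 - 2) - 0 ≡ 7. → (2, 7)

(2, 7)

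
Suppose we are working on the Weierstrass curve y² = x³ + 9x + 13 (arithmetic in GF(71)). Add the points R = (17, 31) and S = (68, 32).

(17, 31) + (68, 32). λ = (32 - 31)/(68 - 17) ≡ 1/51 mod 71. 51⁻¹ ≡ 39 (mod 71) since 51·39 = 1989 ≡ 1, so λ ≡ 39.
  x = λ² - 17 - 68 = 1521 - 85 ≡ 16; y = λ·(17 - 16) - 31 ≡ 8. → (16, 8)

(16, 8)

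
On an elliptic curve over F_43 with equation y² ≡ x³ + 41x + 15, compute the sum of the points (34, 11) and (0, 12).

(34, 11) + (0, 12). λ = (12 - 11)/(0 - 34) ≡ 1/9 mod 43. 9⁻¹ ≡ 24 (mod 43), so λ ≡ 24.
  x = λ² - 34 - 0 = 576 - 34 ≡ 26; y = λ·(34 - 26) - 11 ≡ 9. → (26, 9)

(26, 9)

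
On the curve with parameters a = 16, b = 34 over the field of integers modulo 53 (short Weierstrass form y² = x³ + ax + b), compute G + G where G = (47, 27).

tangent at (47, 27): λ = (3·47² + 16)/(2·27) ≡ 18/1. 1⁻¹ ≡ 1 (mod 53), so λ ≡ 18·1 ≡ 18.
  x = λ² - 47 - 47 = 324 - 94 ≡ 18; y = λ·(47 - 18) - 27 ≡ 18. → (18, 18)

(18, 18)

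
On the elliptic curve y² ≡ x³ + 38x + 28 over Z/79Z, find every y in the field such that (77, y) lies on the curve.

x³ + 38x + 28 = 459487 ≡ 23 (mod 79).
Square roots of 23 mod 79: 24 and 55 (since 24² = 576 ≡ 23).

24, 55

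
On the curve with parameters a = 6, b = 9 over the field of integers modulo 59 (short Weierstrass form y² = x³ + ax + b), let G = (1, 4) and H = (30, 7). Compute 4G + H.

First 4G:
Double-and-add on 4 = (100)₂. Start with G = (1, 4) for the leading 1-bit.
double: tangent at (1, 4): λ = (3·1² + 6)/(2·4) ≡ 9/8. 8⁻¹ ≡ 37 (mod 59) since 8·37 = 296 ≡ 1, so λ ≡ 9·37 ≡ 38.
  x = λ² - 1 - 1 = 1444 - 2 ≡ 26; y = λ·(1 - 26) - 4 ≡ 49. → (26, 49)
double: tangent at (26, 49): λ = (3·26² + 6)/(2·49) ≡ 28/39. 39⁻¹ ≡ 56 (mod 59), so λ ≡ 28·56 ≡ 34.
  x = λ² - 26 - 26 = 1156 - 52 ≡ 42; y = λ·(26 - 42) - 49 ≡ 56. → (42, 56)
4G = (42, 56).
Finally 4G + H:
(42, 56) + (30, 7). λ = (7 - 56)/(30 - 42) ≡ 10/47 mod 59. 47⁻¹ ≡ 54 (mod 59) since 47·54 = 2538 ≡ 1, so λ ≡ 9.
  x = λ² - 42 - 30 = 81 - 72 ≡ 9; y = λ·(42 - 9) - 56 ≡ 5. → (9, 5)

(9, 5)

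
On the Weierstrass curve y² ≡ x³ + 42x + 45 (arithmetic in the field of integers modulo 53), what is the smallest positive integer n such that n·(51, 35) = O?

2P: tangent at (51, 35): λ = (3·51² + 42)/(2·35) ≡ 1/17. 17⁻¹ ≡ 25 (mod 53) since 17·25 = 425 ≡ 1, so λ ≡ 1·25 ≡ 25.
  x = λ² - 51 - 51 = 625 - 102 ≡ 46; y = λ·(51 - 46) - 35 ≡ 37. → (46, 37)
3P: (46, 37) + (51, 35). λ = (35 - 37)/(51 - 46) ≡ 51/5 mod 53. 5⁻¹ ≡ 32 (mod 53) since 5·32 = 160 ≡ 1, so λ ≡ 42.
  x = λ² - 46 - 51 = 1764 - 97 ≡ 24; y = λ·(46 - 24) - 37 ≡ 39. → (24, 39)
4P: (24, 39) + (51, 35). λ = (35 - 39)/(51 - 24) ≡ 49/27 mod 53. 27⁻¹ ≡ 2 (mod 53), so λ ≡ 45.
  x = λ² - 24 - 51 = 2025 - 75 ≡ 42; y = λ·(24 - 42) - 39 ≡ 52. → (42, 52)
5P: (42, 52) + (51, 35). λ = (35 - 52)/(51 - 42) ≡ 36/9 mod 53. 9⁻¹ ≡ 6 (mod 53) since 9·6 = 54 ≡ 1, so λ ≡ 4.
  x = λ² - 42 - 51 = 16 - 93 ≡ 29; y = λ·(42 - 29) - 52 ≡ 0. → (29, 0)
6P: (29, 0) + (51, 35). λ = (35 - 0)/(51 - 29) ≡ 35/22 mod 53. 22⁻¹ ≡ 41 (mod 53) since 22·41 = 902 ≡ 1, so λ ≡ 4.
  x = λ² - 29 - 51 = 16 - 80 ≡ 42; y = λ·(29 - 42) - 0 ≡ 1. → (42, 1)
7P: (42, 1) + (51, 35). λ = (35 - 1)/(51 - 42) ≡ 34/9 mod 53. 9⁻¹ ≡ 6 (mod 53), so λ ≡ 45.
  x = λ² - 42 - 51 = 2025 - 93 ≡ 24; y = λ·(42 - 24) - 1 ≡ 14. → (24, 14)
8P: (24, 14) + (51, 35). λ = (35 - 14)/(51 - 24) ≡ 21/27 mod 53. 27⁻¹ ≡ 2 (mod 53), so λ ≡ 42.
  x = λ² - 24 - 51 = 1764 - 75 ≡ 46; y = λ·(24 - 46) - 14 ≡ 16. → (46, 16)
9P: (46, 16) + (51, 35). λ = (35 - 16)/(51 - 46) ≡ 19/5 mod 53. 5⁻¹ ≡ 32 (mod 53), so λ ≡ 25.
  x = λ² - 46 - 51 = 625 - 97 ≡ 51; y = λ·(46 - 51) - 16 ≡ 18. → (51, 18)
10P: (51, 18) + (51, 35): same x and y₁ ≡ -y₂, so the sum is O.
10P = O, so the order is 10.

10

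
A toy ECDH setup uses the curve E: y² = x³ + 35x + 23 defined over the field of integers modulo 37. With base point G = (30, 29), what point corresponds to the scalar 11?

(30, 8)

Repeated addition: build up to 11G.
2G: tangent at (30, 29): λ = (3·30² + 35)/(2·29) ≡ 34/21. 21⁻¹ ≡ 30 (mod 37), so λ ≡ 34·30 ≡ 21.
  x = λ² - 30 - 30 = 441 - 60 ≡ 11; y = λ·(30 - 11) - 29 ≡ 0. → (11, 0)
3G: (11, 0) + (30, 29). λ = (29 - 0)/(30 - 11) ≡ 29/19 mod 37. 19⁻¹ ≡ 2 (mod 37) since 19·2 = 38 ≡ 1, so λ ≡ 21.
  x = λ² - 11 - 30 = 441 - 41 ≡ 30; y = λ·(11 - 30) - 0 ≡ 8. → (30, 8)
4G: (30, 8) + (30, 29): same x and y₁ ≡ -y₂, so the sum is 𝒪.
5G: 𝒪 + (30, 29) = (30, 29) (identity).
6G: tangent at (30, 29): λ = (3·30² + 35)/(2·29) ≡ 34/21. 21⁻¹ ≡ 30 (mod 37), so λ ≡ 34·30 ≡ 21.
  x = λ² - 30 - 30 = 441 - 60 ≡ 11; y = λ·(30 - 11) - 29 ≡ 0. → (11, 0)
7G: (11, 0) + (30, 29). λ = (29 - 0)/(30 - 11) ≡ 29/19 mod 37. 19⁻¹ ≡ 2 (mod 37), so λ ≡ 21.
  x = λ² - 11 - 30 = 441 - 41 ≡ 30; y = λ·(11 - 30) - 0 ≡ 8. → (30, 8)
8G: (30, 8) + (30, 29): same x and y₁ ≡ -y₂, so the sum is 𝒪.
9G: 𝒪 + (30, 29) = (30, 29) (identity).
10G: tangent at (30, 29): λ = (3·30² + 35)/(2·29) ≡ 34/21. 21⁻¹ ≡ 30 (mod 37), so λ ≡ 34·30 ≡ 21.
  x = λ² - 30 - 30 = 441 - 60 ≡ 11; y = λ·(30 - 11) - 29 ≡ 0. → (11, 0)
11G: (11, 0) + (30, 29). λ = (29 - 0)/(30 - 11) ≡ 29/19 mod 37. 19⁻¹ ≡ 2 (mod 37) since 19·2 = 38 ≡ 1, so λ ≡ 21.
  x = λ² - 11 - 30 = 441 - 41 ≡ 30; y = λ·(11 - 30) - 0 ≡ 8. → (30, 8)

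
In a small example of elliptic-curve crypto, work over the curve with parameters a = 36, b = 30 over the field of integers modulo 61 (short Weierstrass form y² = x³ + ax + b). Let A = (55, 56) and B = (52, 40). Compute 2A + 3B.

First 2A:
Repeated addition: build up to 2A.
2A: tangent at (55, 56): λ = (3·55² + 36)/(2·56) ≡ 22/51. 51⁻¹ ≡ 6 (mod 61), so λ ≡ 22·6 ≡ 10.
  x = λ² - 55 - 55 = 100 - 110 ≡ 51; y = λ·(55 - 51) - 56 ≡ 45. → (51, 45)
2A = (51, 45).
Next 3B:
Repeated addition: build up to 3B.
2B: tangent at (52, 40): λ = (3·52² + 36)/(2·40) ≡ 35/19. 19⁻¹ ≡ 45 (mod 61), so λ ≡ 35·45 ≡ 50.
  x = λ² - 52 - 52 = 2500 - 104 ≡ 17; y = λ·(52 - 17) - 40 ≡ 2. → (17, 2)
3B: (17, 2) + (52, 40). λ = (40 - 2)/(52 - 17) ≡ 38/35 mod 61. 35⁻¹ ≡ 7 (mod 61), so λ ≡ 22.
  x = λ² - 17 - 52 = 484 - 69 ≡ 49; y = λ·(17 - 49) - 2 ≡ 26. → (49, 26)
3B = (49, 26).
Finally 2A + 3B:
(51, 45) + (49, 26). λ = (26 - 45)/(49 - 51) ≡ 42/59 mod 61. 59⁻¹ ≡ 30 (mod 61) since 59·30 = 1770 ≡ 1, so λ ≡ 40.
  x = λ² - 51 - 49 = 1600 - 100 ≡ 36; y = λ·(51 - 36) - 45 ≡ 6. → (36, 6)

(36, 6)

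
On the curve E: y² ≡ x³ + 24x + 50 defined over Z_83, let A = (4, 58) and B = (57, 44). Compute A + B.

(4, 58) + (57, 44). λ = (44 - 58)/(57 - 4) ≡ 69/53 mod 83. 53⁻¹ ≡ 47 (mod 83) since 53·47 = 2491 ≡ 1, so λ ≡ 6.
  x = λ² - 4 - 57 = 36 - 61 ≡ 58; y = λ·(4 - 58) - 58 ≡ 33. → (58, 33)

(58, 33)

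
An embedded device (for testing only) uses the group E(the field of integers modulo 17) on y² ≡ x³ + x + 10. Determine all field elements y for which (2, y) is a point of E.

none

x³ + 1x + 10 = 20 ≡ 3 (mod 17).
3 is a non-residue mod 17; no y exists.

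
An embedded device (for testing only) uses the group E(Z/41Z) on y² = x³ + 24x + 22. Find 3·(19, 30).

Write Q = (19, 30).
Repeated addition: build up to 3Q.
2Q: tangent at (19, 30): λ = (3·19² + 24)/(2·30) ≡ 0/19. 19⁻¹ ≡ 13 (mod 41), so λ ≡ 0·13 ≡ 0.
  x = λ² - 19 - 19 = 0 - 38 ≡ 3; y = λ·(19 - 3) - 30 ≡ 11. → (3, 11)
3Q: (3, 11) + (19, 30). λ = (30 - 11)/(19 - 3) ≡ 19/16 mod 41. 16⁻¹ ≡ 18 (mod 41) since 16·18 = 288 ≡ 1, so λ ≡ 14.
  x = λ² - 3 - 19 = 196 - 22 ≡ 10; y = λ·(3 - 10) - 11 ≡ 14. → (10, 14)

(10, 14)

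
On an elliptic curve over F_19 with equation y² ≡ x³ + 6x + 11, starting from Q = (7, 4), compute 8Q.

(8, 1)

Repeated addition: build up to 8Q.
2Q: tangent at (7, 4): λ = (3·7² + 6)/(2·4) ≡ 1/8. 8⁻¹ ≡ 12 (mod 19), so λ ≡ 1·12 ≡ 12.
  x = λ² - 7 - 7 = 144 - 14 ≡ 16; y = λ·(7 - 16) - 4 ≡ 2. → (16, 2)
3Q: (16, 2) + (7, 4). λ = (4 - 2)/(7 - 16) ≡ 2/10 mod 19. 10⁻¹ ≡ 2 (mod 19), so λ ≡ 4.
  x = λ² - 16 - 7 = 16 - 23 ≡ 12; y = λ·(16 - 12) - 2 ≡ 14. → (12, 14)
4Q: (12, 14) + (7, 4). λ = (4 - 14)/(7 - 12) ≡ 9/14 mod 19. 14⁻¹ ≡ 15 (mod 19), so λ ≡ 2.
  x = λ² - 12 - 7 = 4 - 19 ≡ 4; y = λ·(12 - 4) - 14 ≡ 2. → (4, 2)
5Q: (4, 2) + (7, 4). λ = (4 - 2)/(7 - 4) ≡ 2/3 mod 19. 3⁻¹ ≡ 13 (mod 19), so λ ≡ 7.
  x = λ² - 4 - 7 = 49 - 11 ≡ 0; y = λ·(4 - 0) - 2 ≡ 7. → (0, 7)
6Q: (0, 7) + (7, 4). λ = (4 - 7)/(7 - 0) ≡ 16/7 mod 19. 7⁻¹ ≡ 11 (mod 19), so λ ≡ 5.
  x = λ² - 0 - 7 = 25 - 7 ≡ 18; y = λ·(0 - 18) - 7 ≡ 17. → (18, 17)
7Q: (18, 17) + (7, 4). λ = (4 - 17)/(7 - 18) ≡ 6/8 mod 19. 8⁻¹ ≡ 12 (mod 19) since 8·12 = 96 ≡ 1, so λ ≡ 15.
  x = λ² - 18 - 7 = 225 - 25 ≡ 10; y = λ·(18 - 10) - 17 ≡ 8. → (10, 8)
8Q: (10, 8) + (7, 4). λ = (4 - 8)/(7 - 10) ≡ 15/16 mod 19. 16⁻¹ ≡ 6 (mod 19) since 16·6 = 96 ≡ 1, so λ ≡ 14.
  x = λ² - 10 - 7 = 196 - 17 ≡ 8; y = λ·(10 - 8) - 8 ≡ 1. → (8, 1)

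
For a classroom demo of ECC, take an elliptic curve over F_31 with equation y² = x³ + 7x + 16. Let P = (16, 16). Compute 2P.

(30, 15)

tangent at (16, 16): λ = (3·16² + 7)/(2·16) ≡ 0/1. 1⁻¹ ≡ 1 (mod 31) since 1·1 = 1 ≡ 1, so λ ≡ 0·1 ≡ 0.
  x = λ² - 16 - 16 = 0 - 32 ≡ 30; y = λ·(16 - 30) - 16 ≡ 15. → (30, 15)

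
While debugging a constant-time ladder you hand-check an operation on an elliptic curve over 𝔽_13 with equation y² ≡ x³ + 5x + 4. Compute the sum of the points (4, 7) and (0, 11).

(10, 12)

(4, 7) + (0, 11). λ = (11 - 7)/(0 - 4) ≡ 4/9 mod 13. 9⁻¹ ≡ 3 (mod 13), so λ ≡ 12.
  x = λ² - 4 - 0 = 144 - 4 ≡ 10; y = λ·(4 - 10) - 7 ≡ 12. → (10, 12)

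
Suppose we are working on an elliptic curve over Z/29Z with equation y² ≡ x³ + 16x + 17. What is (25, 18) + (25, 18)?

(4, 0)

tangent at (25, 18): λ = (3·25² + 16)/(2·18) ≡ 6/7. 7⁻¹ ≡ 25 (mod 29), so λ ≡ 6·25 ≡ 5.
  x = λ² - 25 - 25 = 25 - 50 ≡ 4; y = λ·(25 - 4) - 18 ≡ 0. → (4, 0)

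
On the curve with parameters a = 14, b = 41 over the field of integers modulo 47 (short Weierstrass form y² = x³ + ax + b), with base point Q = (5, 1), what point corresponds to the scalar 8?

Repeated addition: build up to 8Q.
2Q: tangent at (5, 1): λ = (3·5² + 14)/(2·1) ≡ 42/2. 2⁻¹ ≡ 24 (mod 47), so λ ≡ 42·24 ≡ 21.
  x = λ² - 5 - 5 = 441 - 10 ≡ 8; y = λ·(5 - 8) - 1 ≡ 30. → (8, 30)
3Q: (8, 30) + (5, 1). λ = (1 - 30)/(5 - 8) ≡ 18/44 mod 47. 44⁻¹ ≡ 31 (mod 47), so λ ≡ 41.
  x = λ² - 8 - 5 = 1681 - 13 ≡ 23; y = λ·(8 - 23) - 30 ≡ 13. → (23, 13)
4Q: (23, 13) + (5, 1). λ = (1 - 13)/(5 - 23) ≡ 35/29 mod 47. 29⁻¹ ≡ 13 (mod 47), so λ ≡ 32.
  x = λ² - 23 - 5 = 1024 - 28 ≡ 9; y = λ·(23 - 9) - 13 ≡ 12. → (9, 12)
5Q: (9, 12) + (5, 1). λ = (1 - 12)/(5 - 9) ≡ 36/43 mod 47. 43⁻¹ ≡ 35 (mod 47), so λ ≡ 38.
  x = λ² - 9 - 5 = 1444 - 14 ≡ 20; y = λ·(9 - 20) - 12 ≡ 40. → (20, 40)
6Q: (20, 40) + (5, 1). λ = (1 - 40)/(5 - 20) ≡ 8/32 mod 47. 32⁻¹ ≡ 25 (mod 47), so λ ≡ 12.
  x = λ² - 20 - 5 = 144 - 25 ≡ 25; y = λ·(20 - 25) - 40 ≡ 41. → (25, 41)
7Q: (25, 41) + (5, 1). λ = (1 - 41)/(5 - 25) ≡ 7/27 mod 47. 27⁻¹ ≡ 7 (mod 47) since 27·7 = 189 ≡ 1, so λ ≡ 2.
  x = λ² - 25 - 5 = 4 - 30 ≡ 21; y = λ·(25 - 21) - 41 ≡ 14. → (21, 14)
8Q: (21, 14) + (5, 1). λ = (1 - 14)/(5 - 21) ≡ 34/31 mod 47. 31⁻¹ ≡ 44 (mod 47), so λ ≡ 39.
  x = λ² - 21 - 5 = 1521 - 26 ≡ 38; y = λ·(21 - 38) - 14 ≡ 28. → (38, 28)

(38, 28)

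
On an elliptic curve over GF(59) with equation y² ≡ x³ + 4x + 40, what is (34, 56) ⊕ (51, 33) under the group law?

(53, 53)

(34, 56) + (51, 33). λ = (33 - 56)/(51 - 34) ≡ 36/17 mod 59. 17⁻¹ ≡ 7 (mod 59), so λ ≡ 16.
  x = λ² - 34 - 51 = 256 - 85 ≡ 53; y = λ·(34 - 53) - 56 ≡ 53. → (53, 53)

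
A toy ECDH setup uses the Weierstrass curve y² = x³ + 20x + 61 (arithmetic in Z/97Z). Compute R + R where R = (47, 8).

tangent at (47, 8): λ = (3·47² + 20)/(2·8) ≡ 51/16. 16⁻¹ ≡ 91 (mod 97) since 16·91 = 1456 ≡ 1, so λ ≡ 51·91 ≡ 82.
  x = λ² - 47 - 47 = 6724 - 94 ≡ 34; y = λ·(47 - 34) - 8 ≡ 88. → (34, 88)

(34, 88)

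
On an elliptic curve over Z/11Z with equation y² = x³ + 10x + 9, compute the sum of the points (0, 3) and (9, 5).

(3, 0)

(0, 3) + (9, 5). λ = (5 - 3)/(9 - 0) ≡ 2/9 mod 11. 9⁻¹ ≡ 5 (mod 11), so λ ≡ 10.
  x = λ² - 0 - 9 = 100 - 9 ≡ 3; y = λ·(0 - 3) - 3 ≡ 0. → (3, 0)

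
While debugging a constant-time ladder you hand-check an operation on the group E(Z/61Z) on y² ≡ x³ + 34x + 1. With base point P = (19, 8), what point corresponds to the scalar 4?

Double-and-add on 4 = (100)₂. Start with P = (19, 8) for the leading 1-bit.
double: tangent at (19, 8): λ = (3·19² + 34)/(2·8) ≡ 19/16. 16⁻¹ ≡ 42 (mod 61), so λ ≡ 19·42 ≡ 5.
  x = λ² - 19 - 19 = 25 - 38 ≡ 48; y = λ·(19 - 48) - 8 ≡ 30. → (48, 30)
double: tangent at (48, 30): λ = (3·48² + 34)/(2·30) ≡ 53/60. 60⁻¹ ≡ 60 (mod 61), so λ ≡ 53·60 ≡ 8.
  x = λ² - 48 - 48 = 64 - 96 ≡ 29; y = λ·(48 - 29) - 30 ≡ 0. → (29, 0)

(29, 0)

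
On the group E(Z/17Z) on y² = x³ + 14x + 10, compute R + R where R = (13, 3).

(9, 10)

tangent at (13, 3): λ = (3·13² + 14)/(2·3) ≡ 11/6. 6⁻¹ ≡ 3 (mod 17) since 6·3 = 18 ≡ 1, so λ ≡ 11·3 ≡ 16.
  x = λ² - 13 - 13 = 256 - 26 ≡ 9; y = λ·(13 - 9) - 3 ≡ 10. → (9, 10)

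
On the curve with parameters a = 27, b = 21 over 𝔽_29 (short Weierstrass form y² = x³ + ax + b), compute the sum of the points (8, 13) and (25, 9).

(9, 6)

(8, 13) + (25, 9). λ = (9 - 13)/(25 - 8) ≡ 25/17 mod 29. 17⁻¹ ≡ 12 (mod 29) since 17·12 = 204 ≡ 1, so λ ≡ 10.
  x = λ² - 8 - 25 = 100 - 33 ≡ 9; y = λ·(8 - 9) - 13 ≡ 6. → (9, 6)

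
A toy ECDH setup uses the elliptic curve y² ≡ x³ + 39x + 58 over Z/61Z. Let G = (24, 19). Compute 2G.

tangent at (24, 19): λ = (3·24² + 39)/(2·19) ≡ 59/38. 38⁻¹ ≡ 53 (mod 61), so λ ≡ 59·53 ≡ 16.
  x = λ² - 24 - 24 = 256 - 48 ≡ 25; y = λ·(24 - 25) - 19 ≡ 26. → (25, 26)

(25, 26)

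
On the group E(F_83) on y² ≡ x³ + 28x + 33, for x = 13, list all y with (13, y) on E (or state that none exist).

41, 42

x³ + 28x + 33 = 2594 ≡ 21 (mod 83).
Square roots of 21 mod 83: 41 and 42 (since 41² = 1681 ≡ 21).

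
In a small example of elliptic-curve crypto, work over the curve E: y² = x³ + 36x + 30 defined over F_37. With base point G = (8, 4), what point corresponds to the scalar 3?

(30, 8)

Repeated addition: build up to 3G.
2G: tangent at (8, 4): λ = (3·8² + 36)/(2·4) ≡ 6/8. 8⁻¹ ≡ 14 (mod 37), so λ ≡ 6·14 ≡ 10.
  x = λ² - 8 - 8 = 100 - 16 ≡ 10; y = λ·(8 - 10) - 4 ≡ 13. → (10, 13)
3G: (10, 13) + (8, 4). λ = (4 - 13)/(8 - 10) ≡ 28/35 mod 37. 35⁻¹ ≡ 18 (mod 37), so λ ≡ 23.
  x = λ² - 10 - 8 = 529 - 18 ≡ 30; y = λ·(10 - 30) - 13 ≡ 8. → (30, 8)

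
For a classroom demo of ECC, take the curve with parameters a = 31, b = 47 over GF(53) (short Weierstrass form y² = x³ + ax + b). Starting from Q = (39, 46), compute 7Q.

Double-and-add on 7 = (111)₂. Start with Q = (39, 46) for the leading 1-bit.
double: tangent at (39, 46): λ = (3·39² + 31)/(2·46) ≡ 36/39. 39⁻¹ ≡ 34 (mod 53) since 39·34 = 1326 ≡ 1, so λ ≡ 36·34 ≡ 5.
  x = λ² - 39 - 39 = 25 - 78 ≡ 0; y = λ·(39 - 0) - 46 ≡ 43. → (0, 43)
add Q: (0, 43) + (39, 46). λ = (46 - 43)/(39 - 0) ≡ 3/39 mod 53. 39⁻¹ ≡ 34 (mod 53), so λ ≡ 49.
  x = λ² - 0 - 39 = 2401 - 39 ≡ 30; y = λ·(0 - 30) - 43 ≡ 24. → (30, 24)
double: tangent at (30, 24): λ = (3·30² + 31)/(2·24) ≡ 28/48. 48⁻¹ ≡ 21 (mod 53), so λ ≡ 28·21 ≡ 5.
  x = λ² - 30 - 30 = 25 - 60 ≡ 18; y = λ·(30 - 18) - 24 ≡ 36. → (18, 36)
add Q: (18, 36) + (39, 46). λ = (46 - 36)/(39 - 18) ≡ 10/21 mod 53. 21⁻¹ ≡ 48 (mod 53), so λ ≡ 3.
  x = λ² - 18 - 39 = 9 - 57 ≡ 5; y = λ·(18 - 5) - 36 ≡ 3. → (5, 3)

(5, 3)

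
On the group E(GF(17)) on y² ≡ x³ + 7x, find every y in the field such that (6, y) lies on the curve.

x³ + 7x + 0 = 258 ≡ 3 (mod 17).
3 is a non-residue mod 17; no y exists.

none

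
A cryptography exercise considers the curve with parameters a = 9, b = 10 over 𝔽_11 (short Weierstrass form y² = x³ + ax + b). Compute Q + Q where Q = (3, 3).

(8, 0)

tangent at (3, 3): λ = (3·3² + 9)/(2·3) ≡ 3/6. 6⁻¹ ≡ 2 (mod 11) since 6·2 = 12 ≡ 1, so λ ≡ 3·2 ≡ 6.
  x = λ² - 3 - 3 = 36 - 6 ≡ 8; y = λ·(3 - 8) - 3 ≡ 0. → (8, 0)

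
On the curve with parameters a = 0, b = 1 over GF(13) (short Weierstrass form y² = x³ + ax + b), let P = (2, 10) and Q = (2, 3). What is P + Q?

O

The two points share x = 2 and their y-coordinates satisfy 10 + 3 ≡ 0 (mod 13), so they are inverses. Their sum is O.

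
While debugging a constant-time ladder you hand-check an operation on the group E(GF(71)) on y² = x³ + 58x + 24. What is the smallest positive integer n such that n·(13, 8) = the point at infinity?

2P: tangent at (13, 8): λ = (3·13² + 58)/(2·8) ≡ 68/16. 16⁻¹ ≡ 40 (mod 71) since 16·40 = 640 ≡ 1, so λ ≡ 68·40 ≡ 22.
  x = λ² - 13 - 13 = 484 - 26 ≡ 32; y = λ·(13 - 32) - 8 ≡ 0. → (32, 0)
3P: (32, 0) + (13, 8). λ = (8 - 0)/(13 - 32) ≡ 8/52 mod 71. 52⁻¹ ≡ 56 (mod 71), so λ ≡ 22.
  x = λ² - 32 - 13 = 484 - 45 ≡ 13; y = λ·(32 - 13) - 0 ≡ 63. → (13, 63)
4P: (13, 63) + (13, 8): same x and y₁ ≡ -y₂, so the sum is the point at infinity.
4P = the point at infinity, so the order is 4.

4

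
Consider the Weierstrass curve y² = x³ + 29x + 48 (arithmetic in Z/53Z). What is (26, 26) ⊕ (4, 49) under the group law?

(38, 1)

(26, 26) + (4, 49). λ = (49 - 26)/(4 - 26) ≡ 23/31 mod 53. 31⁻¹ ≡ 12 (mod 53), so λ ≡ 11.
  x = λ² - 26 - 4 = 121 - 30 ≡ 38; y = λ·(26 - 38) - 26 ≡ 1. → (38, 1)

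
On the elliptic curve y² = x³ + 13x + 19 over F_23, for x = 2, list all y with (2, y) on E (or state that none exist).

none

x³ + 13x + 19 = 53 ≡ 7 (mod 23).
7 is a non-residue mod 23; no y exists.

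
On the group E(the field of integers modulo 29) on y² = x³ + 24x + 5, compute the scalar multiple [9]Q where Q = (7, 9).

Repeated addition: build up to 9Q.
2Q: tangent at (7, 9): λ = (3·7² + 24)/(2·9) ≡ 26/18. 18⁻¹ ≡ 21 (mod 29) since 18·21 = 378 ≡ 1, so λ ≡ 26·21 ≡ 24.
  x = λ² - 7 - 7 = 576 - 14 ≡ 11; y = λ·(7 - 11) - 9 ≡ 11. → (11, 11)
3Q: (11, 11) + (7, 9). λ = (9 - 11)/(7 - 11) ≡ 27/25 mod 29. 25⁻¹ ≡ 7 (mod 29), so λ ≡ 15.
  x = λ² - 11 - 7 = 225 - 18 ≡ 4; y = λ·(11 - 4) - 11 ≡ 7. → (4, 7)
4Q: (4, 7) + (7, 9). λ = (9 - 7)/(7 - 4) ≡ 2/3 mod 29. 3⁻¹ ≡ 10 (mod 29) since 3·10 = 30 ≡ 1, so λ ≡ 20.
  x = λ² - 4 - 7 = 400 - 11 ≡ 12; y = λ·(4 - 12) - 7 ≡ 7. → (12, 7)
5Q: (12, 7) + (7, 9). λ = (9 - 7)/(7 - 12) ≡ 2/24 mod 29. 24⁻¹ ≡ 23 (mod 29) since 24·23 = 552 ≡ 1, so λ ≡ 17.
  x = λ² - 12 - 7 = 289 - 19 ≡ 9; y = λ·(12 - 9) - 7 ≡ 15. → (9, 15)
6Q: (9, 15) + (7, 9). λ = (9 - 15)/(7 - 9) ≡ 23/27 mod 29. 27⁻¹ ≡ 14 (mod 29), so λ ≡ 3.
  x = λ² - 9 - 7 = 9 - 16 ≡ 22; y = λ·(9 - 22) - 15 ≡ 4. → (22, 4)
7Q: (22, 4) + (7, 9). λ = (9 - 4)/(7 - 22) ≡ 5/14 mod 29. 14⁻¹ ≡ 27 (mod 29) since 14·27 = 378 ≡ 1, so λ ≡ 19.
  x = λ² - 22 - 7 = 361 - 29 ≡ 13; y = λ·(22 - 13) - 4 ≡ 22. → (13, 22)
8Q: (13, 22) + (7, 9). λ = (9 - 22)/(7 - 13) ≡ 16/23 mod 29. 23⁻¹ ≡ 24 (mod 29) since 23·24 = 552 ≡ 1, so λ ≡ 7.
  x = λ² - 13 - 7 = 49 - 20 ≡ 0; y = λ·(13 - 0) - 22 ≡ 11. → (0, 11)
9Q: (0, 11) + (7, 9). λ = (9 - 11)/(7 - 0) ≡ 27/7 mod 29. 7⁻¹ ≡ 25 (mod 29), so λ ≡ 8.
  x = λ² - 0 - 7 = 64 - 7 ≡ 28; y = λ·(0 - 28) - 11 ≡ 26. → (28, 26)

(28, 26)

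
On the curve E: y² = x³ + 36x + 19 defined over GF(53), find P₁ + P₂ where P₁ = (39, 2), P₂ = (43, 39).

(40, 2)

(39, 2) + (43, 39). λ = (39 - 2)/(43 - 39) ≡ 37/4 mod 53. 4⁻¹ ≡ 40 (mod 53), so λ ≡ 49.
  x = λ² - 39 - 43 = 2401 - 82 ≡ 40; y = λ·(39 - 40) - 2 ≡ 2. → (40, 2)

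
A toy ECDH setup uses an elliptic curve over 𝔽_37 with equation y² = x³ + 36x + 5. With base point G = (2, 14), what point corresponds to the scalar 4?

Repeated addition: build up to 4G.
2G: tangent at (2, 14): λ = (3·2² + 36)/(2·14) ≡ 11/28. 28⁻¹ ≡ 4 (mod 37) since 28·4 = 112 ≡ 1, so λ ≡ 11·4 ≡ 7.
  x = λ² - 2 - 2 = 49 - 4 ≡ 8; y = λ·(2 - 8) - 14 ≡ 18. → (8, 18)
3G: (8, 18) + (2, 14). λ = (14 - 18)/(2 - 8) ≡ 33/31 mod 37. 31⁻¹ ≡ 6 (mod 37), so λ ≡ 13.
  x = λ² - 8 - 2 = 169 - 10 ≡ 11; y = λ·(8 - 11) - 18 ≡ 17. → (11, 17)
4G: (11, 17) + (2, 14). λ = (14 - 17)/(2 - 11) ≡ 34/28 mod 37. 28⁻¹ ≡ 4 (mod 37) since 28·4 = 112 ≡ 1, so λ ≡ 25.
  x = λ² - 11 - 2 = 625 - 13 ≡ 20; y = λ·(11 - 20) - 17 ≡ 17. → (20, 17)

(20, 17)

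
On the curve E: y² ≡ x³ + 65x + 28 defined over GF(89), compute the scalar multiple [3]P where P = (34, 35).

Repeated addition: build up to 3P.
2P: tangent at (34, 35): λ = (3·34² + 65)/(2·35) ≡ 62/70. 70⁻¹ ≡ 14 (mod 89) since 70·14 = 980 ≡ 1, so λ ≡ 62·14 ≡ 67.
  x = λ² - 34 - 34 = 4489 - 68 ≡ 60; y = λ·(34 - 60) - 35 ≡ 3. → (60, 3)
3P: (60, 3) + (34, 35). λ = (35 - 3)/(34 - 60) ≡ 32/63 mod 89. 63⁻¹ ≡ 65 (mod 89), so λ ≡ 33.
  x = λ² - 60 - 34 = 1089 - 94 ≡ 16; y = λ·(60 - 16) - 3 ≡ 25. → (16, 25)

(16, 25)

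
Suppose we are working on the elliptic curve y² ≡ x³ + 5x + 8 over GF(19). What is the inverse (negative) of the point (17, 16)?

-(17, 16) = (17, -16 mod 19) = (17, 3).

(17, 3)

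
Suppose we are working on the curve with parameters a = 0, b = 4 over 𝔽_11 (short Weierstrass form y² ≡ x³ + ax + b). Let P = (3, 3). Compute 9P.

(3, 3)

Double-and-add on 9 = (1001)₂. Start with P = (3, 3) for the leading 1-bit.
double: tangent at (3, 3): λ = (3·3² + 0)/(2·3) ≡ 5/6. 6⁻¹ ≡ 2 (mod 11), so λ ≡ 5·2 ≡ 10.
  x = λ² - 3 - 3 = 100 - 6 ≡ 6; y = λ·(3 - 6) - 3 ≡ 0. → (6, 0)
double: (6, 0) + (6, 0): same x and y₁ ≡ -y₂, so the sum is ∞.
double: ∞ + ∞ = ∞ (identity).
add P: ∞ + (3, 3) = (3, 3) (identity).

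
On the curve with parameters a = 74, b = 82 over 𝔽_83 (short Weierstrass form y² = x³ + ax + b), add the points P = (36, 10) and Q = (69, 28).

(36, 10) + (69, 28). λ = (28 - 10)/(69 - 36) ≡ 18/33 mod 83. 33⁻¹ ≡ 78 (mod 83), so λ ≡ 76.
  x = λ² - 36 - 69 = 5776 - 105 ≡ 27; y = λ·(36 - 27) - 10 ≡ 10. → (27, 10)

(27, 10)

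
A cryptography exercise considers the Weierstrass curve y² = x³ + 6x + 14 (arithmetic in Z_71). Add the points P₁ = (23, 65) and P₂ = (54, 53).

(9, 67)

(23, 65) + (54, 53). λ = (53 - 65)/(54 - 23) ≡ 59/31 mod 71. 31⁻¹ ≡ 55 (mod 71), so λ ≡ 50.
  x = λ² - 23 - 54 = 2500 - 77 ≡ 9; y = λ·(23 - 9) - 65 ≡ 67. → (9, 67)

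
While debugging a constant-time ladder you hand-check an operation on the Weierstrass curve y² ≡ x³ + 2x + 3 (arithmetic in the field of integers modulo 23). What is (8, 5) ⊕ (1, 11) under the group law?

(3, 17)

(8, 5) + (1, 11). λ = (11 - 5)/(1 - 8) ≡ 6/16 mod 23. 16⁻¹ ≡ 13 (mod 23) since 16·13 = 208 ≡ 1, so λ ≡ 9.
  x = λ² - 8 - 1 = 81 - 9 ≡ 3; y = λ·(8 - 3) - 5 ≡ 17. → (3, 17)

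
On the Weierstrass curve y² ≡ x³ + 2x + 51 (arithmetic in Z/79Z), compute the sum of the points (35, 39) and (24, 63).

(45, 69)

(35, 39) + (24, 63). λ = (63 - 39)/(24 - 35) ≡ 24/68 mod 79. 68⁻¹ ≡ 43 (mod 79), so λ ≡ 5.
  x = λ² - 35 - 24 = 25 - 59 ≡ 45; y = λ·(35 - 45) - 39 ≡ 69. → (45, 69)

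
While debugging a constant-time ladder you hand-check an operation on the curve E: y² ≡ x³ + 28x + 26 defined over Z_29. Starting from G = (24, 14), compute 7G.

(14, 28)

Double-and-add on 7 = (111)₂. Start with G = (24, 14) for the leading 1-bit.
double: tangent at (24, 14): λ = (3·24² + 28)/(2·14) ≡ 16/28. 28⁻¹ ≡ 28 (mod 29), so λ ≡ 16·28 ≡ 13.
  x = λ² - 24 - 24 = 169 - 48 ≡ 5; y = λ·(24 - 5) - 14 ≡ 1. → (5, 1)
add G: (5, 1) + (24, 14). λ = (14 - 1)/(24 - 5) ≡ 13/19 mod 29. 19⁻¹ ≡ 26 (mod 29) since 19·26 = 494 ≡ 1, so λ ≡ 19.
  x = λ² - 5 - 24 = 361 - 29 ≡ 13; y = λ·(5 - 13) - 1 ≡ 21. → (13, 21)
double: tangent at (13, 21): λ = (3·13² + 28)/(2·21) ≡ 13/13. 13⁻¹ ≡ 9 (mod 29) since 13·9 = 117 ≡ 1, so λ ≡ 13·9 ≡ 1.
  x = λ² - 13 - 13 = 1 - 26 ≡ 4; y = λ·(13 - 4) - 21 ≡ 17. → (4, 17)
add G: (4, 17) + (24, 14). λ = (14 - 17)/(24 - 4) ≡ 26/20 mod 29. 20⁻¹ ≡ 16 (mod 29) since 20·16 = 320 ≡ 1, so λ ≡ 10.
  x = λ² - 4 - 24 = 100 - 28 ≡ 14; y = λ·(4 - 14) - 17 ≡ 28. → (14, 28)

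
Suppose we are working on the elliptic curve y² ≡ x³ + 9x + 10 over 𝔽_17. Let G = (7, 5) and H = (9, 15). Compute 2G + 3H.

First 2G:
Repeated addition: build up to 2G.
2G: tangent at (7, 5): λ = (3·7² + 9)/(2·5) ≡ 3/10. 10⁻¹ ≡ 12 (mod 17), so λ ≡ 3·12 ≡ 2.
  x = λ² - 7 - 7 = 4 - 14 ≡ 7; y = λ·(7 - 7) - 5 ≡ 12. → (7, 12)
2G = (7, 12).
Next 3H:
Repeated addition: build up to 3H.
2H: tangent at (9, 15): λ = (3·9² + 9)/(2·15) ≡ 14/13. 13⁻¹ ≡ 4 (mod 17) since 13·4 = 52 ≡ 1, so λ ≡ 14·4 ≡ 5.
  x = λ² - 9 - 9 = 25 - 18 ≡ 7; y = λ·(9 - 7) - 15 ≡ 12. → (7, 12)
3H: (7, 12) + (9, 15). λ = (15 - 12)/(9 - 7) ≡ 3/2 mod 17. 2⁻¹ ≡ 9 (mod 17) since 2·9 = 18 ≡ 1, so λ ≡ 10.
  x = λ² - 7 - 9 = 100 - 16 ≡ 16; y = λ·(7 - 16) - 12 ≡ 0. → (16, 0)
3H = (16, 0).
Finally 2G + 3H:
(7, 12) + (16, 0). λ = (0 - 12)/(16 - 7) ≡ 5/9 mod 17. 9⁻¹ ≡ 2 (mod 17), so λ ≡ 10.
  x = λ² - 7 - 16 = 100 - 23 ≡ 9; y = λ·(7 - 9) - 12 ≡ 2. → (9, 2)

(9, 2)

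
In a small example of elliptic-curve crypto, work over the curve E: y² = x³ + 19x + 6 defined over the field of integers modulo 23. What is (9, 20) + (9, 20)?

(13, 9)

tangent at (9, 20): λ = (3·9² + 19)/(2·20) ≡ 9/17. 17⁻¹ ≡ 19 (mod 23), so λ ≡ 9·19 ≡ 10.
  x = λ² - 9 - 9 = 100 - 18 ≡ 13; y = λ·(9 - 13) - 20 ≡ 9. → (13, 9)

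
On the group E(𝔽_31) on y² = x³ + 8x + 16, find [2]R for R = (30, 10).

(3, 25)

tangent at (30, 10): λ = (3·30² + 8)/(2·10) ≡ 11/20. 20⁻¹ ≡ 14 (mod 31), so λ ≡ 11·14 ≡ 30.
  x = λ² - 30 - 30 = 900 - 60 ≡ 3; y = λ·(30 - 3) - 10 ≡ 25. → (3, 25)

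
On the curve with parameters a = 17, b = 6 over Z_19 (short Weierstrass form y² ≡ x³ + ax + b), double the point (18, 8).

(0, 5)

tangent at (18, 8): λ = (3·18² + 17)/(2·8) ≡ 1/16. 16⁻¹ ≡ 6 (mod 19) since 16·6 = 96 ≡ 1, so λ ≡ 1·6 ≡ 6.
  x = λ² - 18 - 18 = 36 - 36 ≡ 0; y = λ·(18 - 0) - 8 ≡ 5. → (0, 5)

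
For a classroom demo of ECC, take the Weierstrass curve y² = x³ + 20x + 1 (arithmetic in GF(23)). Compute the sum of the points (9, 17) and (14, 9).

(9, 6)

(9, 17) + (14, 9). λ = (9 - 17)/(14 - 9) ≡ 15/5 mod 23. 5⁻¹ ≡ 14 (mod 23) since 5·14 = 70 ≡ 1, so λ ≡ 3.
  x = λ² - 9 - 14 = 9 - 23 ≡ 9; y = λ·(9 - 9) - 17 ≡ 6. → (9, 6)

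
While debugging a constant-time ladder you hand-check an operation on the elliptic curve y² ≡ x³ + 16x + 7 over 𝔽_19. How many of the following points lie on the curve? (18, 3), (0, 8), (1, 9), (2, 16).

(18, 3): 3² ≡ 9, rhs ≡ 9 → on.
(0, 8): 8² ≡ 7, rhs ≡ 7 → on.
(1, 9): 9² ≡ 5, rhs ≡ 5 → on.
(2, 16): 16² ≡ 9, rhs ≡ 9 → on.

4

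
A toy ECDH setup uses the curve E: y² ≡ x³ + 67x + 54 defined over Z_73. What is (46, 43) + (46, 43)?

tangent at (46, 43): λ = (3·46² + 67)/(2·43) ≡ 64/13. 13⁻¹ ≡ 45 (mod 73), so λ ≡ 64·45 ≡ 33.
  x = λ² - 46 - 46 = 1089 - 92 ≡ 48; y = λ·(46 - 48) - 43 ≡ 37. → (48, 37)

(48, 37)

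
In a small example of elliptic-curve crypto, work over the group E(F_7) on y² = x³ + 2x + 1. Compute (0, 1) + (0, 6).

O

The two points share x = 0 and their y-coordinates satisfy 1 + 6 ≡ 0 (mod 7), so they are inverses. Their sum is O.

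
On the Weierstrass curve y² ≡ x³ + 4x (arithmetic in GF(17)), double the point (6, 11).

tangent at (6, 11): λ = (3·6² + 4)/(2·11) ≡ 10/5. 5⁻¹ ≡ 7 (mod 17) since 5·7 = 35 ≡ 1, so λ ≡ 10·7 ≡ 2.
  x = λ² - 6 - 6 = 4 - 12 ≡ 9; y = λ·(6 - 9) - 11 ≡ 0. → (9, 0)

(9, 0)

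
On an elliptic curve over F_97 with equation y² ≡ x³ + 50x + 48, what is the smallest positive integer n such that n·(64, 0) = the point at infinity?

2

2P: (64, 0) + (64, 0): same x and y₁ ≡ -y₂, so the sum is the point at infinity.
2P = the point at infinity, so the order is 2.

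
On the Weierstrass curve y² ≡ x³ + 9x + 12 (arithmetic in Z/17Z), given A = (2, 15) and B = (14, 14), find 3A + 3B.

(14, 3)

First 3A:
Repeated addition: build up to 3A.
2A: tangent at (2, 15): λ = (3·2² + 9)/(2·15) ≡ 4/13. 13⁻¹ ≡ 4 (mod 17), so λ ≡ 4·4 ≡ 16.
  x = λ² - 2 - 2 = 256 - 4 ≡ 14; y = λ·(2 - 14) - 15 ≡ 14. → (14, 14)
3A: (14, 14) + (2, 15). λ = (15 - 14)/(2 - 14) ≡ 1/5 mod 17. 5⁻¹ ≡ 7 (mod 17) since 5·7 = 35 ≡ 1, so λ ≡ 7.
  x = λ² - 14 - 2 = 49 - 16 ≡ 16; y = λ·(14 - 16) - 14 ≡ 6. → (16, 6)
3A = (16, 6).
Next 3B:
Repeated addition: build up to 3B.
2B: tangent at (14, 14): λ = (3·14² + 9)/(2·14) ≡ 2/11. 11⁻¹ ≡ 14 (mod 17), so λ ≡ 2·14 ≡ 11.
  x = λ² - 14 - 14 = 121 - 28 ≡ 8; y = λ·(14 - 8) - 14 ≡ 1. → (8, 1)
3B: (8, 1) + (14, 14). λ = (14 - 1)/(14 - 8) ≡ 13/6 mod 17. 6⁻¹ ≡ 3 (mod 17) since 6·3 = 18 ≡ 1, so λ ≡ 5.
  x = λ² - 8 - 14 = 25 - 22 ≡ 3; y = λ·(8 - 3) - 1 ≡ 7. → (3, 7)
3B = (3, 7).
Finally 3A + 3B:
(16, 6) + (3, 7). λ = (7 - 6)/(3 - 16) ≡ 1/4 mod 17. 4⁻¹ ≡ 13 (mod 17), so λ ≡ 13.
  x = λ² - 16 - 3 = 169 - 19 ≡ 14; y = λ·(16 - 14) - 6 ≡ 3. → (14, 3)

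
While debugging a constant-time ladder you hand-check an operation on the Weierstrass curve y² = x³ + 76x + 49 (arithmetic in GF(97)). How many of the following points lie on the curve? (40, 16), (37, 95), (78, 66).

(40, 16): 16² ≡ 62, rhs ≡ 62 → on.
(37, 95): 95² ≡ 4, rhs ≡ 67 → off.
(78, 66): 66² ≡ 88, rhs ≡ 88 → on.

2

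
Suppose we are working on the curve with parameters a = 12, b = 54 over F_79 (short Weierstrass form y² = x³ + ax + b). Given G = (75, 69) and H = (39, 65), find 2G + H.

First 2G:
Repeated addition: build up to 2G.
2G: tangent at (75, 69): λ = (3·75² + 12)/(2·69) ≡ 60/59. 59⁻¹ ≡ 75 (mod 79), so λ ≡ 60·75 ≡ 76.
  x = λ² - 75 - 75 = 5776 - 150 ≡ 17; y = λ·(75 - 17) - 69 ≡ 73. → (17, 73)
2G = (17, 73).
Finally 2G + H:
(17, 73) + (39, 65). λ = (65 - 73)/(39 - 17) ≡ 71/22 mod 79. 22⁻¹ ≡ 18 (mod 79), so λ ≡ 14.
  x = λ² - 17 - 39 = 196 - 56 ≡ 61; y = λ·(17 - 61) - 73 ≡ 22. → (61, 22)

(61, 22)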